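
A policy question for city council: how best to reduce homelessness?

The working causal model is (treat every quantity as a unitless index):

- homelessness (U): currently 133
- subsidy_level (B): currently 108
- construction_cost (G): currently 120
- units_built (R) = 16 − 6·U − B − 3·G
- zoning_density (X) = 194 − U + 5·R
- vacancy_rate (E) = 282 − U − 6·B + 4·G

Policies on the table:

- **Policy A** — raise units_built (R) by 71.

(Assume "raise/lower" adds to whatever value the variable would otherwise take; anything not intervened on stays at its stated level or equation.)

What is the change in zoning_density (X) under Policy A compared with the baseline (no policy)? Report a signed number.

355

Baseline:
  U = 133
  B = 108
  G = 120
  R = 16 − 6·133 − 108 − 3·120 = -1250
  X = 194 − 133 + 5·(-1250) = -6189
Policy A (R + 71):
  U = 133
  B = 108
  G = 120
  R = 16 − 6·133 − 108 − 3·120 (+71 from intervention) = -1179
  X = 194 − 133 + 5·(-1179) = -5834
Change in X: -5834 − (-6189) = 355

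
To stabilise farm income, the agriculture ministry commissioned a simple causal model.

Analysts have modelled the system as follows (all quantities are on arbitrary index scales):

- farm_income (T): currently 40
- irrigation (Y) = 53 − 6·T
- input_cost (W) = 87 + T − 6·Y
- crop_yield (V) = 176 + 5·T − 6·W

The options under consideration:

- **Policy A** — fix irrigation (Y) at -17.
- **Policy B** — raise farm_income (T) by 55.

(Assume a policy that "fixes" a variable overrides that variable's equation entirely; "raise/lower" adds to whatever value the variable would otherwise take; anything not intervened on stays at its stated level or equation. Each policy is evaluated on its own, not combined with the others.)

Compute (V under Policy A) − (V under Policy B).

18055

Policy A (Y := -17):
  T = 40
  Y = -17
  W = 87 + 40 − 6·(-17) = 229
  V = 176 + 5·40 − 6·229 = -998
Policy B (T + 55):
  T = 40 + 55 = 95
  Y = 53 − 6·95 = -517
  W = 87 + 95 − 6·(-517) = 3284
  V = 176 + 5·95 − 6·3284 = -19053
V: -998 − (-19053) = 18055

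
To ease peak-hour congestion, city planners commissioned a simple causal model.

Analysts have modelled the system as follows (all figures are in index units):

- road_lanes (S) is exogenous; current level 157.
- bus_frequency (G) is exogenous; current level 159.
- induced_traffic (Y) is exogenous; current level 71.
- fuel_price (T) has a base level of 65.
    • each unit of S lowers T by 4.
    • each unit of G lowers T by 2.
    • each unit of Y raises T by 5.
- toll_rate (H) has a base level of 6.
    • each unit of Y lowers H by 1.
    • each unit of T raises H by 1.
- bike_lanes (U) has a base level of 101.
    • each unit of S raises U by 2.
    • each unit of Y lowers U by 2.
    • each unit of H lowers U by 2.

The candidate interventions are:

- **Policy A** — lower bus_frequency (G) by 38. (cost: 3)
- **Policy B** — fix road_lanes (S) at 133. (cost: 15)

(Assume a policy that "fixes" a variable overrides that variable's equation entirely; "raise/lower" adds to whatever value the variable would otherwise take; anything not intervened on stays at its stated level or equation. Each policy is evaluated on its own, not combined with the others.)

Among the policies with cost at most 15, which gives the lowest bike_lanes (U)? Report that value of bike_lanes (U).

Policy A (G − 38):
  S = 157
  G = 159 − 38 = 121
  Y = 71
  T = 65 − 4·157 − 2·121 + 5·71 = -450
  H = 6 − 71 + (-450) = -515
  U = 101 + 2·157 − 2·71 − 2·(-515) = 1303
Policy B (S := 133):
  S = 133
  G = 159
  Y = 71
  T = 65 − 4·133 − 2·159 + 5·71 = -430
  H = 6 − 71 + (-430) = -495
  U = 101 + 2·133 − 2·71 − 2·(-495) = 1215
Comparing — Policy A: U=1303, Policy B: U=1215. Lowest is 1215 (Policy B).

1215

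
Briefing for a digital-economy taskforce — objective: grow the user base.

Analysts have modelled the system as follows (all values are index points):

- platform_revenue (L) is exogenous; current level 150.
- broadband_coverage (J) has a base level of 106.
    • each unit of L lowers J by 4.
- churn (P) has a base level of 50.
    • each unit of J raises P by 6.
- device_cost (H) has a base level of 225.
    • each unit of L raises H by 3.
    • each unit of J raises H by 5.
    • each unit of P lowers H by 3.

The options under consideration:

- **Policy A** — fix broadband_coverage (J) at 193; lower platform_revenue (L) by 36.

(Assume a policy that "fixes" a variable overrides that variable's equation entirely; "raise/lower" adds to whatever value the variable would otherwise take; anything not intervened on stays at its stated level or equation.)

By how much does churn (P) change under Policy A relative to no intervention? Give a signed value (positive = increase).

Baseline:
  L = 150
  J = 106 − 4·150 = -494
  P = 50 + 6·(-494) = -2914
Policy A (J := 193, L − 36):
  L = 150 − 36 = 114
  J = 193
  P = 50 + 6·193 = 1208
Change in P: 1208 − (-2914) = 4122

4122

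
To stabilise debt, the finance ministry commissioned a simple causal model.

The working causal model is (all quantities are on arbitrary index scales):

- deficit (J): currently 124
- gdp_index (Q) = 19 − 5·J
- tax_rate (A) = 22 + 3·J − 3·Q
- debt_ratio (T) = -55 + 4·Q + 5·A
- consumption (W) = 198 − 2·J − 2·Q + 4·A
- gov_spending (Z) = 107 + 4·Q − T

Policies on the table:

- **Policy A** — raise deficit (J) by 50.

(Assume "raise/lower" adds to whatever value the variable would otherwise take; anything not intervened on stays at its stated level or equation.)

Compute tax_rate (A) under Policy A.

Policy A (J + 50):
  J = 124 + 50 = 174
  Q = 19 − 5·174 = -851
  A = 22 + 3·174 − 3·(-851) = 3097

3097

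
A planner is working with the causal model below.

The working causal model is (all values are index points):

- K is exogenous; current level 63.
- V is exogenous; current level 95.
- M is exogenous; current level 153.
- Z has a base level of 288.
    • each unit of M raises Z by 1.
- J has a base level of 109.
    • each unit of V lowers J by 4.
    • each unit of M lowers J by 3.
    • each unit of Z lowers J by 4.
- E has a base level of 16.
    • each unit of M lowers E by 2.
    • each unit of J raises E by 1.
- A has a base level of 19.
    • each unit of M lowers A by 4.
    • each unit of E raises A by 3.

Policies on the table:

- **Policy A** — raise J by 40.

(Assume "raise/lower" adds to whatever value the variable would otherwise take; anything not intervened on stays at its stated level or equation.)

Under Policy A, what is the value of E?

Policy A (J + 40):
  V = 95
  M = 153
  Z = 288 + 153 = 441
  J = 109 − 4·95 − 3·153 − 4·441 (+40 from intervention) = -2454
  E = 16 − 2·153 + (-2454) = -2744

-2744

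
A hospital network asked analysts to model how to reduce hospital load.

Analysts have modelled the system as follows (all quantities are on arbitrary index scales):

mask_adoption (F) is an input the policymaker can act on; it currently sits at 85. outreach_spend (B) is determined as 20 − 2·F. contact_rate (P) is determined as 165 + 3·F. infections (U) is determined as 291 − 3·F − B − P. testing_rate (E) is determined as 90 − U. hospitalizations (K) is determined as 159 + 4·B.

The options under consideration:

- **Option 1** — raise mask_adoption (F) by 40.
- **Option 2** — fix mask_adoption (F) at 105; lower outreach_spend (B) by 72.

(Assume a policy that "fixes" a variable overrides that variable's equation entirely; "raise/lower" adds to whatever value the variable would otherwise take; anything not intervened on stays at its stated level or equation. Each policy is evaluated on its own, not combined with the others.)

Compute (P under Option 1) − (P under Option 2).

60

Option 1 (F + 40):
  F = 85 + 40 = 125
  P = 165 + 3·125 = 540
Option 2 (F := 105, B − 72):
  F = 105
  P = 165 + 3·105 = 480
P: 540 − 480 = 60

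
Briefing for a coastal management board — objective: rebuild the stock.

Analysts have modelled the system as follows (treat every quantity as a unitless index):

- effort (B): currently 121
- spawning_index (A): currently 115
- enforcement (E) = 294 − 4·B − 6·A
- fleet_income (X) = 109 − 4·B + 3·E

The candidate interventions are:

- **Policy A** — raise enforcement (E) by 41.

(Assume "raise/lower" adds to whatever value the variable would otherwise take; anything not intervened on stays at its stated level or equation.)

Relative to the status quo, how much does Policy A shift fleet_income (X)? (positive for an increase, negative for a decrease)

Baseline:
  B = 121
  A = 115
  E = 294 − 4·121 − 6·115 = -880
  X = 109 − 4·121 + 3·(-880) = -3015
Policy A (E + 41):
  B = 121
  A = 115
  E = 294 − 4·121 − 6·115 (+41 from intervention) = -839
  X = 109 − 4·121 + 3·(-839) = -2892
Change in X: -2892 − (-3015) = 123

123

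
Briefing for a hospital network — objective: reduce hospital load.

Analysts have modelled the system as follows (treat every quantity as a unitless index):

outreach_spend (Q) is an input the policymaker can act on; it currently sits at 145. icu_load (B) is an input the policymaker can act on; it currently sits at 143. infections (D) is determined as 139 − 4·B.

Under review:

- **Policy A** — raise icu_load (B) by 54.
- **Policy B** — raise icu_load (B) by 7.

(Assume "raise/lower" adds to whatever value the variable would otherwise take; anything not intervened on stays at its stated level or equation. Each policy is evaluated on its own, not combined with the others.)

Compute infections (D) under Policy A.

-649

Policy A (B + 54):
  B = 143 + 54 = 197
  D = 139 − 4·197 = -649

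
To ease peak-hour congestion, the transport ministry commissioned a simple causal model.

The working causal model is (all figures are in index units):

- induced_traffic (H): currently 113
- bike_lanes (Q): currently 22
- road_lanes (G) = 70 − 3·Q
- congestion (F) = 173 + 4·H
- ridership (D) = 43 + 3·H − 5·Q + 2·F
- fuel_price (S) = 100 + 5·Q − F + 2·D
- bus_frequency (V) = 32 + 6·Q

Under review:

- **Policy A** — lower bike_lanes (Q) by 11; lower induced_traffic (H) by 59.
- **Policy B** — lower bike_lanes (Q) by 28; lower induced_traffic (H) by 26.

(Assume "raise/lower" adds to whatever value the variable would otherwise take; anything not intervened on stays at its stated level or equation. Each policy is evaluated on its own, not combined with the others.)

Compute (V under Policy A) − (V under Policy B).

Policy A (Q − 11, H − 59):
  Q = 22 − 11 = 11
  V = 32 + 6·11 = 98
Policy B (Q − 28, H − 26):
  Q = 22 − 28 = -6
  V = 32 + 6·(-6) = -4
V: 98 − (-4) = 102

102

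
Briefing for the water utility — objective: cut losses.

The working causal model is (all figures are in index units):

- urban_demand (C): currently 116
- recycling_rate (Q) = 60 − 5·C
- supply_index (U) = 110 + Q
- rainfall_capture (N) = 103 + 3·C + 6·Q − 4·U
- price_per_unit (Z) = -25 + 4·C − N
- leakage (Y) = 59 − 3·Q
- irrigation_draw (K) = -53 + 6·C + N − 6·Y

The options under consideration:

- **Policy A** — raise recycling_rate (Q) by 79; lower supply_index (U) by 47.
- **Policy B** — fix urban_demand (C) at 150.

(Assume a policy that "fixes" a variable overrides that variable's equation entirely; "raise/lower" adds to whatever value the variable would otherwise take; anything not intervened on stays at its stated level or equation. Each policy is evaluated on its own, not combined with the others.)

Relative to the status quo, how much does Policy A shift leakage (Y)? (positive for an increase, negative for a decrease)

Baseline:
  C = 116
  Q = 60 − 5·116 = -520
  Y = 59 − 3·(-520) = 1619
Policy A (Q + 79, U − 47):
  C = 116
  Q = 60 − 5·116 (+79 from intervention) = -441
  Y = 59 − 3·(-441) = 1382
Change in Y: 1382 − 1619 = -237

-237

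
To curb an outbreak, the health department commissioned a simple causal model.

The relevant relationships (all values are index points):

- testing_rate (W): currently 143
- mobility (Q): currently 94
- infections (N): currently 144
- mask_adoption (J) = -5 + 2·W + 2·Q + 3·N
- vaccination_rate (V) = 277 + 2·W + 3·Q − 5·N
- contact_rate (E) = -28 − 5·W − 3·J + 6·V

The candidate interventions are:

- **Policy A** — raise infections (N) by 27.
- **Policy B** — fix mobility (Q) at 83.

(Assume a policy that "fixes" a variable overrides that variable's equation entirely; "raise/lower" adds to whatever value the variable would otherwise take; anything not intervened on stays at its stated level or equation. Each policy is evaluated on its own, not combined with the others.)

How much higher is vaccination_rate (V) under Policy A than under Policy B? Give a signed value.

-102

Policy A (N + 27):
  W = 143
  Q = 94
  N = 144 + 27 = 171
  V = 277 + 2·143 + 3·94 − 5·171 = -10
Policy B (Q := 83):
  W = 143
  Q = 83
  N = 144
  V = 277 + 2·143 + 3·83 − 5·144 = 92
V: -10 − 92 = -102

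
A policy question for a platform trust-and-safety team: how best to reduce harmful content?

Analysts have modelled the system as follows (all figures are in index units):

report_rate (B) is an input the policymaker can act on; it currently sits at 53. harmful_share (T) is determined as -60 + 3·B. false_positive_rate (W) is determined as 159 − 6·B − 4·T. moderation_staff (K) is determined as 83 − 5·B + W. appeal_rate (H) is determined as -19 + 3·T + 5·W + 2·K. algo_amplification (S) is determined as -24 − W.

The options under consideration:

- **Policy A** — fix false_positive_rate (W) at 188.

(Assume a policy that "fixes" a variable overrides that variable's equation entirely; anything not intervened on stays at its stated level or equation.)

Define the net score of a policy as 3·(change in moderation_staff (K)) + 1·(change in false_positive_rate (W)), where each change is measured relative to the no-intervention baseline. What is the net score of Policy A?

Baseline:
  B = 53
  T = -60 + 3·53 = 99
  W = 159 − 6·53 − 4·99 = -555
  K = 83 − 5·53 + (-555) = -737
Policy A (W := 188):
  B = 53
  T = -60 + 3·53 = 99
  W = 188
  K = 83 − 5·53 + 188 = 6
ΔK = 6 − (-737) = 743; ΔW = 188 − (-555) = 743
Score = 3·743 + 1·743 = 2972

2972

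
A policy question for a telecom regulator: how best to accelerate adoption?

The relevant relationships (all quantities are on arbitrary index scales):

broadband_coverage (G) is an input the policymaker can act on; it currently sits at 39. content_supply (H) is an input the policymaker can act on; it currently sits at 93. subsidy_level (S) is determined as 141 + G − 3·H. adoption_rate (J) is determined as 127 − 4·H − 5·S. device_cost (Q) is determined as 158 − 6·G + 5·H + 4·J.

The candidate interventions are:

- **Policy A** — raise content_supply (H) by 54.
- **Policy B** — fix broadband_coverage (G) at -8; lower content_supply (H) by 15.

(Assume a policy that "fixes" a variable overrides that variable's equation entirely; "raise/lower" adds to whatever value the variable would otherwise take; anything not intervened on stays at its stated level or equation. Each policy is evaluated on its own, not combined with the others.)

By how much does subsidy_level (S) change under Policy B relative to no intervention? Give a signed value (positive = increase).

-2

Baseline:
  G = 39
  H = 93
  S = 141 + 39 − 3·93 = -99
Policy B (G := -8, H − 15):
  G = -8
  H = 93 − 15 = 78
  S = 141 + (-8) − 3·78 = -101
Change in S: -101 − (-99) = -2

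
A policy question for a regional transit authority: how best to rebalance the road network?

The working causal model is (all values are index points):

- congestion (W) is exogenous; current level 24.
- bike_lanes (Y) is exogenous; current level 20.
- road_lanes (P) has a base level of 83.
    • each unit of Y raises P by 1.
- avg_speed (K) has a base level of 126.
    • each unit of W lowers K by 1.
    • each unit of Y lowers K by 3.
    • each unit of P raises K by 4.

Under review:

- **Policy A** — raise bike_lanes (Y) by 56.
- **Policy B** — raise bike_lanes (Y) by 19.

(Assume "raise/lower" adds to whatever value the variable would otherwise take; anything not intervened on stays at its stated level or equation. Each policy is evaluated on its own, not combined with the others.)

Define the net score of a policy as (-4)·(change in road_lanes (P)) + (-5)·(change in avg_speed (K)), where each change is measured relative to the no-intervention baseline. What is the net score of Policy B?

-171

Baseline:
  W = 24
  Y = 20
  P = 83 + 20 = 103
  K = 126 − 24 − 3·20 + 4·103 = 454
Policy B (Y + 19):
  W = 24
  Y = 20 + 19 = 39
  P = 83 + 39 = 122
  K = 126 − 24 − 3·39 + 4·122 = 473
ΔP = 122 − 103 = 19; ΔK = 473 − 454 = 19
Score = (-4)·19 + (-5)·19 = -171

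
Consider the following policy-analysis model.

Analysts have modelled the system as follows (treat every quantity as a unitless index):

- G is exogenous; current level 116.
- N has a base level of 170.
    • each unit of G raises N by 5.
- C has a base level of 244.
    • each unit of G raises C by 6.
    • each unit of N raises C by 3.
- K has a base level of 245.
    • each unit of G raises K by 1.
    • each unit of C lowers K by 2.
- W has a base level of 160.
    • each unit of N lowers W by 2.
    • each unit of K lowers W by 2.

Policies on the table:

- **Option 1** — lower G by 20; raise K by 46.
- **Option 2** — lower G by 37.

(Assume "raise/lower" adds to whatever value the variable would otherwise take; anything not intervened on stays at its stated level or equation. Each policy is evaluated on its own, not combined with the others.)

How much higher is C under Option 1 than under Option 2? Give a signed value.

357

Option 1 (G − 20, K + 46):
  G = 116 − 20 = 96
  N = 170 + 5·96 = 650
  C = 244 + 6·96 + 3·650 = 2770
Option 2 (G − 37):
  G = 116 − 37 = 79
  N = 170 + 5·79 = 565
  C = 244 + 6·79 + 3·565 = 2413
C: 2770 − 2413 = 357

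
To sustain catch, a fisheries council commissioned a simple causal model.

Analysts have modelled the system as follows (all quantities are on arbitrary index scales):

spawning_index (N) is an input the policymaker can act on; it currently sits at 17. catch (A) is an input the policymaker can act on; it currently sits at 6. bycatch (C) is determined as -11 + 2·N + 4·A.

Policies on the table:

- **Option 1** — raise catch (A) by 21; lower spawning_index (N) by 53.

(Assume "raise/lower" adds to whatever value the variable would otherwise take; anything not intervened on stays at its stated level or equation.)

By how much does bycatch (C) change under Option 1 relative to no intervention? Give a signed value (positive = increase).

-22

Baseline:
  N = 17
  A = 6
  C = -11 + 2·17 + 4·6 = 47
Option 1 (A + 21, N − 53):
  N = 17 − 53 = -36
  A = 6 + 21 = 27
  C = -11 + 2·(-36) + 4·27 = 25
Change in C: 25 − 47 = -22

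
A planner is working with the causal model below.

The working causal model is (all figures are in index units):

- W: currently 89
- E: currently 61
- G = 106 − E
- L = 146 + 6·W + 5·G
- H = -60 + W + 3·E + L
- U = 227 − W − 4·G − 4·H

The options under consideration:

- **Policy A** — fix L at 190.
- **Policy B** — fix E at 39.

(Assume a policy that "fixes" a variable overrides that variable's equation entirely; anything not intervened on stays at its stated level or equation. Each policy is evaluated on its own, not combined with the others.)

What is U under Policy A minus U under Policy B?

3124

Policy A (L := 190):
  W = 89
  E = 61
  G = 106 − 61 = 45
  L = 190
  H = -60 + 89 + 3·61 + 190 = 402
  U = 227 − 89 − 4·45 − 4·402 = -1650
Policy B (E := 39):
  W = 89
  E = 39
  G = 106 − 39 = 67
  L = 146 + 6·89 + 5·67 = 1015
  H = -60 + 89 + 3·39 + 1015 = 1161
  U = 227 − 89 − 4·67 − 4·1161 = -4774
U: -1650 − (-4774) = 3124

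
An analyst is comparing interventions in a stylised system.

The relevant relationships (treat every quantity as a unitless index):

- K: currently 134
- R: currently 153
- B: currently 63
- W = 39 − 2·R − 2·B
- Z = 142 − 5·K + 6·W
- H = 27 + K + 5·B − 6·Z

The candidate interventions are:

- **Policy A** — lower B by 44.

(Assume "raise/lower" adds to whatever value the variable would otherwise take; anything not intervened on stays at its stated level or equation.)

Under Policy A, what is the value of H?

Policy A (B − 44):
  K = 134
  R = 153
  B = 63 − 44 = 19
  W = 39 − 2·153 − 2·19 = -305
  Z = 142 − 5·134 + 6·(-305) = -2358
  H = 27 + 134 + 5·19 − 6·(-2358) = 14404

14404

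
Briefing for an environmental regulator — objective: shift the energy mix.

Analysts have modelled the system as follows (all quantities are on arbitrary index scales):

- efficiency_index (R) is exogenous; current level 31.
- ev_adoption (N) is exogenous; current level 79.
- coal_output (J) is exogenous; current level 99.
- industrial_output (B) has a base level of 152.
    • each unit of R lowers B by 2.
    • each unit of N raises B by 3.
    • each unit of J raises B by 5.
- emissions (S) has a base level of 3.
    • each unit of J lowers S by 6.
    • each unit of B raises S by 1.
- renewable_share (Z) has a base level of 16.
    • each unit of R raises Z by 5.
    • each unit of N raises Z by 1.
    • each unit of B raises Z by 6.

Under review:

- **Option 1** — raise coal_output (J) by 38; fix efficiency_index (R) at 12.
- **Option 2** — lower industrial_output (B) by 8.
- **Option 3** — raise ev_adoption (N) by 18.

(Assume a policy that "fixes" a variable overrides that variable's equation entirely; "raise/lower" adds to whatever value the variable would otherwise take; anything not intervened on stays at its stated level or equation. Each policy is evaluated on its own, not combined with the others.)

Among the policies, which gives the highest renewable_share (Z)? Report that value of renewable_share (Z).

Option 1 (J + 38, R := 12):
  R = 12
  N = 79
  J = 99 + 38 = 137
  B = 152 − 2·12 + 3·79 + 5·137 = 1050
  Z = 16 + 5·12 + 79 + 6·1050 = 6455
Option 2 (B − 8):
  R = 31
  N = 79
  J = 99
  B = 152 − 2·31 + 3·79 + 5·99 (−8 from intervention) = 814
  Z = 16 + 5·31 + 79 + 6·814 = 5134
Option 3 (N + 18):
  R = 31
  N = 79 + 18 = 97
  J = 99
  B = 152 − 2·31 + 3·97 + 5·99 = 876
  Z = 16 + 5·31 + 97 + 6·876 = 5524
Comparing — Option 1: Z=6455, Option 2: Z=5134, Option 3: Z=5524. Highest is 6455 (Option 1).

6455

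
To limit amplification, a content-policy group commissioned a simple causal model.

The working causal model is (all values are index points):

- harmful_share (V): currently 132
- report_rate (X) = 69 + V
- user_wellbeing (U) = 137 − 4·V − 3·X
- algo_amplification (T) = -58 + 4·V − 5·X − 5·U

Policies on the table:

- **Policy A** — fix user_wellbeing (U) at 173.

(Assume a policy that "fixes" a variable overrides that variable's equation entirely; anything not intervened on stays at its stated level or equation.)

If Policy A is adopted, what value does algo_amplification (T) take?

Policy A (U := 173):
  V = 132
  X = 69 + 132 = 201
  U = 173
  T = -58 + 4·132 − 5·201 − 5·173 = -1400

-1400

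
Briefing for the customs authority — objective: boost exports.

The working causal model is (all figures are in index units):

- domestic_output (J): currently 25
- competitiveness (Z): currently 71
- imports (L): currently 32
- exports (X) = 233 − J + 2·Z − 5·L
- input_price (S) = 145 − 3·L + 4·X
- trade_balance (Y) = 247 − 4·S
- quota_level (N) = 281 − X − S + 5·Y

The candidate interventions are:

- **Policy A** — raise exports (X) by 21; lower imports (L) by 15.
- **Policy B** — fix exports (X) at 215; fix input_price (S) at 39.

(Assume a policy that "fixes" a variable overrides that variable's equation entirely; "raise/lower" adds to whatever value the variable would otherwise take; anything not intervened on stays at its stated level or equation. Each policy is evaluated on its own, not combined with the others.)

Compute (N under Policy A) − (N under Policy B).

Policy A (X + 21, L − 15):
  J = 25
  Z = 71
  L = 32 − 15 = 17
  X = 233 − 25 + 2·71 − 5·17 (+21 from intervention) = 286
  S = 145 − 3·17 + 4·286 = 1238
  Y = 247 − 4·1238 = -4705
  N = 281 − 286 − 1238 + 5·(-4705) = -24768
Policy B (X := 215, S := 39):
  J = 25
  Z = 71
  L = 32
  X = 215
  S = 39
  Y = 247 − 4·39 = 91
  N = 281 − 215 − 39 + 5·91 = 482
N: -24768 − 482 = -25250

-25250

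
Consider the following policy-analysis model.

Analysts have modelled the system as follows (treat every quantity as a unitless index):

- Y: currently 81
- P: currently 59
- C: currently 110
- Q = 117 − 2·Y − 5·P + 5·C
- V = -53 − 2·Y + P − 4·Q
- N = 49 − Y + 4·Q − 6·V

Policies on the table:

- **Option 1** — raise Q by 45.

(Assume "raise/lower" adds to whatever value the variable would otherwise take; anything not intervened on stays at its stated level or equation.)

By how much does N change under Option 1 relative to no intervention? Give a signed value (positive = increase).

1260

Baseline:
  Y = 81
  P = 59
  C = 110
  Q = 117 − 2·81 − 5·59 + 5·110 = 210
  V = -53 − 2·81 + 59 − 4·210 = -996
  N = 49 − 81 + 4·210 − 6·(-996) = 6784
Option 1 (Q + 45):
  Y = 81
  P = 59
  C = 110
  Q = 117 − 2·81 − 5·59 + 5·110 (+45 from intervention) = 255
  V = -53 − 2·81 + 59 − 4·255 = -1176
  N = 49 − 81 + 4·255 − 6·(-1176) = 8044
Change in N: 8044 − 6784 = 1260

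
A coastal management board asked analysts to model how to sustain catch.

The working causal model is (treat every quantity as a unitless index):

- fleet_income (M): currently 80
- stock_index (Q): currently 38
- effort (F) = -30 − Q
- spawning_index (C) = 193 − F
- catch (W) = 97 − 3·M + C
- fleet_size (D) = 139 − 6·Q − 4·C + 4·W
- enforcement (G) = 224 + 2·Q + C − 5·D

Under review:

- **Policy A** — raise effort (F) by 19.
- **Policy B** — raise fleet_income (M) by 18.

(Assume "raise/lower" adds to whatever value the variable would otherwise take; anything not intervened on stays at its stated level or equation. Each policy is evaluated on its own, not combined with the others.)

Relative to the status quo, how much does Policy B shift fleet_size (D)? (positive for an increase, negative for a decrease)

-216

Baseline:
  M = 80
  Q = 38
  F = -30 − 38 = -68
  C = 193 − (-68) = 261
  W = 97 − 3·80 + 261 = 118
  D = 139 − 6·38 − 4·261 + 4·118 = -661
Policy B (M + 18):
  M = 80 + 18 = 98
  Q = 38
  F = -30 − 38 = -68
  C = 193 − (-68) = 261
  W = 97 − 3·98 + 261 = 64
  D = 139 − 6·38 − 4·261 + 4·64 = -877
Change in D: -877 − (-661) = -216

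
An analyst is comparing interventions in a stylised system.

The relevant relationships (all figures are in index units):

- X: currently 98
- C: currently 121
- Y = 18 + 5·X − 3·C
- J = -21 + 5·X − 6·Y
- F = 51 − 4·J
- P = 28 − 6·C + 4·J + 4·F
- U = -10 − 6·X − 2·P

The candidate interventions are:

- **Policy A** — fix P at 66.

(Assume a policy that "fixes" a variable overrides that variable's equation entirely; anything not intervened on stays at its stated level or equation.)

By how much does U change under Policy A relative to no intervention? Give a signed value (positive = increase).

Baseline:
  X = 98
  C = 121
  Y = 18 + 5·98 − 3·121 = 145
  J = -21 + 5·98 − 6·145 = -401
  F = 51 − 4·(-401) = 1655
  P = 28 − 6·121 + 4·(-401) + 4·1655 = 4318
  U = -10 − 6·98 − 2·4318 = -9234
Policy A (P := 66):
  X = 98
  C = 121
  Y = 18 + 5·98 − 3·121 = 145
  J = -21 + 5·98 − 6·145 = -401
  F = 51 − 4·(-401) = 1655
  P = 66
  U = -10 − 6·98 − 2·66 = -730
Change in U: -730 − (-9234) = 8504

8504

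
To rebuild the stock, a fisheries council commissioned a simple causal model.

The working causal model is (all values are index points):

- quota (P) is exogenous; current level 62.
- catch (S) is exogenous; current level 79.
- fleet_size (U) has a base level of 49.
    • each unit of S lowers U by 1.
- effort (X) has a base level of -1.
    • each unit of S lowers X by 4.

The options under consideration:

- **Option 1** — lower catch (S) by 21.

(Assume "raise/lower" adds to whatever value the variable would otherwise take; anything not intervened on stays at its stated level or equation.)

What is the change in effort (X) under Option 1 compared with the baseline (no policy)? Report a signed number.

84

Baseline:
  S = 79
  X = -1 − 4·79 = -317
Option 1 (S − 21):
  S = 79 − 21 = 58
  X = -1 − 4·58 = -233
Change in X: -233 − (-317) = 84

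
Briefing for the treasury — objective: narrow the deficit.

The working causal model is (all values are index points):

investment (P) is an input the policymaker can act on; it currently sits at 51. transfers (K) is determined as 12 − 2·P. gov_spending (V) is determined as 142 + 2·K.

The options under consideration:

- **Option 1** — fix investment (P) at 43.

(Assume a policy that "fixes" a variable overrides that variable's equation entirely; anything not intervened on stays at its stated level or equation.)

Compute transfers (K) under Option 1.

-74

Option 1 (P := 43):
  P = 43
  K = 12 − 2·43 = -74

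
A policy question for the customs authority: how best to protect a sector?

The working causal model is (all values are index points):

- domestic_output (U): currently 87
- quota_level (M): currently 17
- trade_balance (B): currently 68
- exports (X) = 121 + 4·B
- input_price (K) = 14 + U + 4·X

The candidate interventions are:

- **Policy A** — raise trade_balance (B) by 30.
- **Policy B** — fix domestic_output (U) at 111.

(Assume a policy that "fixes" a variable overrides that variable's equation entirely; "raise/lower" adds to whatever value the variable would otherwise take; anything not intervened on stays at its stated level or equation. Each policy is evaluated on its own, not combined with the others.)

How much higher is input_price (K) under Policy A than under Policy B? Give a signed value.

456

Policy A (B + 30):
  U = 87
  B = 68 + 30 = 98
  X = 121 + 4·98 = 513
  K = 14 + 87 + 4·513 = 2153
Policy B (U := 111):
  U = 111
  B = 68
  X = 121 + 4·68 = 393
  K = 14 + 111 + 4·393 = 1697
K: 2153 − 1697 = 456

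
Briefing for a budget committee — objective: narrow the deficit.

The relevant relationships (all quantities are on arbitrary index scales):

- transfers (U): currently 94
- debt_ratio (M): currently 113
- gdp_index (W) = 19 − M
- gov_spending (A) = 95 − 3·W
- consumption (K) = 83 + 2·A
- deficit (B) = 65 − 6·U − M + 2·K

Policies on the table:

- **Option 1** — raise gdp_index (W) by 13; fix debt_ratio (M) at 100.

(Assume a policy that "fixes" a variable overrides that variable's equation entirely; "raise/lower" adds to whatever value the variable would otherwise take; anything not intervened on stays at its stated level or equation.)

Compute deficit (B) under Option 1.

Option 1 (W + 13, M := 100):
  U = 94
  M = 100
  W = 19 − 100 (+13 from intervention) = -68
  A = 95 − 3·(-68) = 299
  K = 83 + 2·299 = 681
  B = 65 − 6·94 − 100 + 2·681 = 763

763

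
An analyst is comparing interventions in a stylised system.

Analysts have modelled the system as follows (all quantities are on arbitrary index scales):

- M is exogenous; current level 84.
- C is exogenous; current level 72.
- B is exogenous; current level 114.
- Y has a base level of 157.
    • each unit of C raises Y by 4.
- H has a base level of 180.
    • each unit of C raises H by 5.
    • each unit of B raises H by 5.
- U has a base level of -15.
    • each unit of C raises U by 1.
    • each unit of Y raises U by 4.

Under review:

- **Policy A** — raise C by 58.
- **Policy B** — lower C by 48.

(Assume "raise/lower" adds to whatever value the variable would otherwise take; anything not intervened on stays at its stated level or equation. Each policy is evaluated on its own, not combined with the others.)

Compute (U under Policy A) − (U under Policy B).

Policy A (C + 58):
  C = 72 + 58 = 130
  Y = 157 + 4·130 = 677
  U = -15 + 130 + 4·677 = 2823
Policy B (C − 48):
  C = 72 − 48 = 24
  Y = 157 + 4·24 = 253
  U = -15 + 24 + 4·253 = 1021
U: 2823 − 1021 = 1802

1802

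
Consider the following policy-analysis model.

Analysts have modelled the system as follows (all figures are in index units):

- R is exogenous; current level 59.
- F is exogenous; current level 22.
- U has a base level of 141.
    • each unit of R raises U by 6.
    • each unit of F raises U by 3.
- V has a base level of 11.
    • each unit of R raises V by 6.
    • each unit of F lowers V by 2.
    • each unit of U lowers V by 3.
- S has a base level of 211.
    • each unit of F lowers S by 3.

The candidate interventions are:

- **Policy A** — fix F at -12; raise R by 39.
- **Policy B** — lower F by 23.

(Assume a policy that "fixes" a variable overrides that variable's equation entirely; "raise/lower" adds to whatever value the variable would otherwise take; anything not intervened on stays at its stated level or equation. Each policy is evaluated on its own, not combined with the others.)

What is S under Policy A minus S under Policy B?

33

Policy A (F := -12, R + 39):
  F = -12
  S = 211 − 3·(-12) = 247
Policy B (F − 23):
  F = 22 − 23 = -1
  S = 211 − 3·(-1) = 214
S: 247 − 214 = 33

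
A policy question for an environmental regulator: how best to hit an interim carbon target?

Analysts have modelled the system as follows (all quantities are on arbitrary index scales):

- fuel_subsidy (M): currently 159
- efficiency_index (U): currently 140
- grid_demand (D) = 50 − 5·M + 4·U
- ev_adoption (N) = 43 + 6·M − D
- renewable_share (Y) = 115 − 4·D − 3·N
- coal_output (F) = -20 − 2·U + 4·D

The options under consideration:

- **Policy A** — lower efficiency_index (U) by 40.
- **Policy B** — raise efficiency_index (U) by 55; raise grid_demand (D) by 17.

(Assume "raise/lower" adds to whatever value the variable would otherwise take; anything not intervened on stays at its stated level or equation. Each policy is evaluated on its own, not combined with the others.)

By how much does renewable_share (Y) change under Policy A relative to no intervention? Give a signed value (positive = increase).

Baseline:
  M = 159
  U = 140
  D = 50 − 5·159 + 4·140 = -185
  N = 43 + 6·159 − (-185) = 1182
  Y = 115 − 4·(-185) − 3·1182 = -2691
Policy A (U − 40):
  M = 159
  U = 140 − 40 = 100
  D = 50 − 5·159 + 4·100 = -345
  N = 43 + 6·159 − (-345) = 1342
  Y = 115 − 4·(-345) − 3·1342 = -2531
Change in Y: -2531 − (-2691) = 160

160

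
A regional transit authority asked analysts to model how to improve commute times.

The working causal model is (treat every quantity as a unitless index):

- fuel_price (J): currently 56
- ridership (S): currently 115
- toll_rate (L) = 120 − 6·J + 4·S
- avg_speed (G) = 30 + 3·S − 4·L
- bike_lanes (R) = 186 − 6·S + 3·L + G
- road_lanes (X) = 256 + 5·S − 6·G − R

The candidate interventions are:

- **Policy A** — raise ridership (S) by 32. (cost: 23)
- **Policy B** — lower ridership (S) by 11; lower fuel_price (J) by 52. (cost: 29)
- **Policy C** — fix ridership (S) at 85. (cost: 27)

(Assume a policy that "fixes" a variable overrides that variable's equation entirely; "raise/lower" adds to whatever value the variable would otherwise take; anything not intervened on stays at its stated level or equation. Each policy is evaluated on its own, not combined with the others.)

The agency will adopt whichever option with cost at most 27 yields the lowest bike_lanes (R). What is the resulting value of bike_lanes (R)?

-597

Policy A (S + 32):
  J = 56
  S = 115 + 32 = 147
  L = 120 − 6·56 + 4·147 = 372
  G = 30 + 3·147 − 4·372 = -1017
  R = 186 − 6·147 + 3·372 + (-1017) = -597
Policy C (S := 85):
  J = 56
  S = 85
  L = 120 − 6·56 + 4·85 = 124
  G = 30 + 3·85 − 4·124 = -211
  R = 186 − 6·85 + 3·124 + (-211) = -163
Comparing — Policy A: R=-597, Policy C: R=-163. Lowest is -597 (Policy A).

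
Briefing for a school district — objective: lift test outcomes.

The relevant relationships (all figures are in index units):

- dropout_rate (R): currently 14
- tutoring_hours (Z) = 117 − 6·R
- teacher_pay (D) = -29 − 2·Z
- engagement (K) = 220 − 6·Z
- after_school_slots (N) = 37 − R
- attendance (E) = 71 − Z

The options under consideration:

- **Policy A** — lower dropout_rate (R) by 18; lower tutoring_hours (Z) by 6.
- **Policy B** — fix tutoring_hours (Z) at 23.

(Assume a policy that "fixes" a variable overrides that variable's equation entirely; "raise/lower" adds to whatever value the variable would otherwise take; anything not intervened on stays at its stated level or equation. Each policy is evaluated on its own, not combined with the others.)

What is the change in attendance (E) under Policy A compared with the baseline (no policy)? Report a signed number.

-102

Baseline:
  R = 14
  Z = 117 − 6·14 = 33
  E = 71 − 33 = 38
Policy A (R − 18, Z − 6):
  R = 14 − 18 = -4
  Z = 117 − 6·(-4) (−6 from intervention) = 135
  E = 71 − 135 = -64
Change in E: -64 − 38 = -102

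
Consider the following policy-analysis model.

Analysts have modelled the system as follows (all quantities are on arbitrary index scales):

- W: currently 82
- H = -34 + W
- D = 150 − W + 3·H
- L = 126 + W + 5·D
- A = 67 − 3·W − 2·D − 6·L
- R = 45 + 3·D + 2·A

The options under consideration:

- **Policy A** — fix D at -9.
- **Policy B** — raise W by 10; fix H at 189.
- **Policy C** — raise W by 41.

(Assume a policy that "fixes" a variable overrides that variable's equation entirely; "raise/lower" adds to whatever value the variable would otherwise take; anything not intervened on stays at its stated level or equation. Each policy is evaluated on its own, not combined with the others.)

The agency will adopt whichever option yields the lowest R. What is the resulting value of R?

-41114

Policy A (D := -9):
  W = 82
  H = -34 + 82 = 48
  D = -9
  L = 126 + 82 + 5·(-9) = 163
  A = 67 − 3·82 − 2·(-9) − 6·163 = -1139
  R = 45 + 3·(-9) + 2·(-1139) = -2260
Policy B (W + 10, H := 189):
  W = 82 + 10 = 92
  H = 189
  D = 150 − 92 + 3·189 = 625
  L = 126 + 92 + 5·625 = 3343
  A = 67 − 3·92 − 2·625 − 6·3343 = -21517
  R = 45 + 3·625 + 2·(-21517) = -41114
Policy C (W + 41):
  W = 82 + 41 = 123
  H = -34 + 123 = 89
  D = 150 − 123 + 3·89 = 294
  L = 126 + 123 + 5·294 = 1719
  A = 67 − 3·123 − 2·294 − 6·1719 = -11204
  R = 45 + 3·294 + 2·(-11204) = -21481
Comparing — Policy A: R=-2260, Policy B: R=-41114, Policy C: R=-21481. Lowest is -41114 (Policy B).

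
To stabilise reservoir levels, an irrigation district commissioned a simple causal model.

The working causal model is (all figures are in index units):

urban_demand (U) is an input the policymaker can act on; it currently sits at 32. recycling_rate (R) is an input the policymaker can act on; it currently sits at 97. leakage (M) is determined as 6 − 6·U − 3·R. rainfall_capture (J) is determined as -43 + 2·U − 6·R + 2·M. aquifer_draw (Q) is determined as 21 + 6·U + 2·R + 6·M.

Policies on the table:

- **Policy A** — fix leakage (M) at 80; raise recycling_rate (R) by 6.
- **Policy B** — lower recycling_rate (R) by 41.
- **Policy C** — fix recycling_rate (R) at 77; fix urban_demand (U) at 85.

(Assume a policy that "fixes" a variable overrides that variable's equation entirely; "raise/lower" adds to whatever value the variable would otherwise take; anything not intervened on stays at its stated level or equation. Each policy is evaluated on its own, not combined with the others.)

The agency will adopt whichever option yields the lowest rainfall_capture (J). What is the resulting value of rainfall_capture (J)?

-1805

Policy A (M := 80, R + 6):
  U = 32
  R = 97 + 6 = 103
  M = 80
  J = -43 + 2·32 − 6·103 + 2·80 = -437
Policy B (R − 41):
  U = 32
  R = 97 − 41 = 56
  M = 6 − 6·32 − 3·56 = -354
  J = -43 + 2·32 − 6·56 + 2·(-354) = -1023
Policy C (R := 77, U := 85):
  U = 85
  R = 77
  M = 6 − 6·85 − 3·77 = -735
  J = -43 + 2·85 − 6·77 + 2·(-735) = -1805
Comparing — Policy A: J=-437, Policy B: J=-1023, Policy C: J=-1805. Lowest is -1805 (Policy C).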